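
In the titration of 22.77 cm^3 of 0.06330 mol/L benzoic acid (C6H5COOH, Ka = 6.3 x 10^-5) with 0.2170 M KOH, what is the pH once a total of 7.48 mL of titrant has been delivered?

n(acid) = 0.06330 x 0.02277 = 0.001441 mol; n(KOH) added = 0.2170 x 0.007480 = 0.001623 mol.
Base is in excess by 0.001623 - 0.001441 = 0.0001818 mol in a total volume of 0.03025 L.
[OH^-] = 0.0001818/0.03025 = 0.006011 M, so pOH = 2.22 and pH = 14.00 - 2.22 = 11.78.

11.78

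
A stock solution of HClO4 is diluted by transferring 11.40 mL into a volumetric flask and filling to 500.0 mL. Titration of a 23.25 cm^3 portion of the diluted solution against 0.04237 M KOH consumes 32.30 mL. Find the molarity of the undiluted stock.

n(KOH) = 0.04237 x 0.03230 = 0.001369 mol.
n(HClO4) in the aliquot = 0.001369 mol.
[diluted HClO4] = 0.001369 / 0.02325 = 0.05886 M.
Dilution factor = 500.0/11.40 = 43.86, so [stock] = 0.05886 x 43.86 = 2.58 M.

2.58 M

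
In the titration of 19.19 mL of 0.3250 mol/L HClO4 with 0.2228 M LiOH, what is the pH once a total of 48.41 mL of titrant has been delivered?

12.83

n(acid) = 0.3250 x 0.01919 = 0.006237 mol; n(LiOH) added = 0.2228 x 0.04841 = 0.01079 mol.
Base is in excess by 0.01079 - 0.006237 = 0.004549 mol in a total volume of 0.06760 L.
[OH^-] = 0.004549/0.06760 = 0.06729 M, so pOH = 1.17 and pH = 14.00 - 1.17 = 12.83.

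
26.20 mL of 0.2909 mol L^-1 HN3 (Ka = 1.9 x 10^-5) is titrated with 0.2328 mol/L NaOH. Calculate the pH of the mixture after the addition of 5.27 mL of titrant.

4.00

Initial n(HN3) = 0.2909 x 0.02620 = 0.007622 mol.
n(NaOH) added = 0.2328 x 0.005270 = 0.001227 mol, converting that many moles of HN3 to N3-.
Remaining n(HN3) = 0.006395 mol; n(N3-) = 0.001227 mol.
By Henderson-Hasselbalch, pH = pKa + log([A^-]/[HA]) = 4.72 + log(0.001227/0.006395) = 4.72 + (-0.72) = 4.00.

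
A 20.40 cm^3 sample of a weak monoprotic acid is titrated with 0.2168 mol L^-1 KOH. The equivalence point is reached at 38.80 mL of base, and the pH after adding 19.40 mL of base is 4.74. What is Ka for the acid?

19.40 mL is half of the equivalence volume, so this is the half-equivalence point where [HA] = [A^-].
At half-equivalence pH = pKa, so pKa = 4.74.
Ka = 10^(-4.74) = 1.8 x 10^-5.

1.8 x 10^-5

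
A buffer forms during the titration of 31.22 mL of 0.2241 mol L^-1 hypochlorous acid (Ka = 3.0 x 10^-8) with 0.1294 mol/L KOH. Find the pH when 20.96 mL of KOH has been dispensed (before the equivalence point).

7.32

Initial n(HClO) = 0.2241 x 0.03122 = 0.006996 mol.
n(KOH) added = 0.1294 x 0.02096 = 0.002712 mol, converting that many moles of HClO to ClO-.
Remaining n(HClO) = 0.004284 mol; n(ClO-) = 0.002712 mol.
By Henderson-Hasselbalch, pH = pKa + log([A^-]/[HA]) = 7.52 + log(0.002712/0.004284) = 7.52 + (-0.20) = 7.32.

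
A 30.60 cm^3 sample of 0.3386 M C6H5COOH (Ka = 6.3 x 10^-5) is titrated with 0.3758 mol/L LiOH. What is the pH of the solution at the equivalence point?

n(C6H5COOH) = 0.3386 x 0.03060 = 0.01036 mol; V(LiOH) at equivalence = 0.01036/0.3758 = 0.02757 L.
At equivalence all the acid is converted to C6H5COO-; total volume = 0.03060 + 0.02757 = 0.05817 L, so [C6H5COO-] = 0.01036/0.05817 = 0.1781 M.
Kb = Kw/Ka = 1.0e-14 / 6.3 x 10^-5 = 1.59e-10.
[OH^-] = sqrt(Kb x [C6H5COO-]) = sqrt(1.59e-10 x 0.1781) = 5.32e-6 M.
pOH = 5.27, so pH = 14.00 - 5.27 = 8.73.

8.73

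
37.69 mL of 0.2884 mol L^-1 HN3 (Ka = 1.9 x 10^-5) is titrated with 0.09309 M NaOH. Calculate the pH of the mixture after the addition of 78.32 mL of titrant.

Initial n(HN3) = 0.2884 x 0.03769 = 0.01087 mol.
n(NaOH) added = 0.09309 x 0.07832 = 0.007291 mol, converting that many moles of HN3 to N3-.
Remaining n(HN3) = 0.003579 mol; n(N3-) = 0.007291 mol.
By Henderson-Hasselbalch, pH = pKa + log([A^-]/[HA]) = 4.72 + log(0.007291/0.003579) = 4.72 + (+0.31) = 5.03.

5.03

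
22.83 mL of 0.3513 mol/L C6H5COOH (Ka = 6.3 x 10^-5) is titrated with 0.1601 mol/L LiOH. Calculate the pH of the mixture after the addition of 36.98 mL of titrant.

4.65

Initial n(C6H5COOH) = 0.3513 x 0.02283 = 0.008020 mol.
n(LiOH) added = 0.1601 x 0.03698 = 0.005920 mol, converting that many moles of C6H5COOH to C6H5COO-.
Remaining n(C6H5COOH) = 0.002100 mol; n(C6H5COO-) = 0.005920 mol.
By Henderson-Hasselbalch, pH = pKa + log([A^-]/[HA]) = 4.20 + log(0.005920/0.002100) = 4.20 + (+0.45) = 4.65.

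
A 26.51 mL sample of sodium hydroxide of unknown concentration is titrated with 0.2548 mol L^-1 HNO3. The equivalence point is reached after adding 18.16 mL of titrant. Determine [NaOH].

0.175 M

n(HNO3) delivered = 0.2548 x 0.01816 = 0.004627 mol.
For a 1:1 reaction, n(NaOH) = 0.004627 mol.
[NaOH] = 0.004627 mol / 0.02651 L = 0.175 M.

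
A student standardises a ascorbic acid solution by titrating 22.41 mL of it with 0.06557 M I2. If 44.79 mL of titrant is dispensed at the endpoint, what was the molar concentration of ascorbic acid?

n(I2) = 0.06557 x 0.04479 = 0.002937 mol.
From the balanced equation, 1 mol I2 reacts with 1 mol ascorbic acid, so n(ascorbic acid) = 0.002937 x 1/1 = 0.002937 mol.
[ascorbic acid] = 0.002937 / 0.02241 L = 0.131 M.

0.131 M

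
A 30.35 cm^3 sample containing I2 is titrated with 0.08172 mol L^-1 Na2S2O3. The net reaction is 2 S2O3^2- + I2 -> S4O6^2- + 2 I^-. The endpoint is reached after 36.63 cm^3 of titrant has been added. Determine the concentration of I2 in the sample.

n(Na2S2O3) = 0.08172 x 0.03663 = 0.002993 mol.
From the balanced equation, 2 mol Na2S2O3 reacts with 1 mol I2, so n(I2) = 0.002993 x 1/2 = 0.001497 mol.
[I2] = 0.001497 / 0.03035 L = 0.0493 M.

0.0493 M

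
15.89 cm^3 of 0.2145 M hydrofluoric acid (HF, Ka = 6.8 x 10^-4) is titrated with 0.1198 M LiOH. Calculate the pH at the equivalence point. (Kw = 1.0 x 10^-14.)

8.03

n(HF) = 0.2145 x 0.01589 = 0.003408 mol; V(LiOH) at equivalence = 0.003408/0.1198 = 0.02845 L.
At equivalence all the acid is converted to F-; total volume = 0.01589 + 0.02845 = 0.04434 L, so [F-] = 0.003408/0.04434 = 0.07687 M.
Kb = Kw/Ka = 1.0e-14 / 6.8 x 10^-4 = 1.47e-11.
[OH^-] = sqrt(Kb x [F-]) = sqrt(1.47e-11 x 0.07687) = 1.06e-6 M.
pOH = 5.97, so pH = 14.00 - 5.97 = 8.03.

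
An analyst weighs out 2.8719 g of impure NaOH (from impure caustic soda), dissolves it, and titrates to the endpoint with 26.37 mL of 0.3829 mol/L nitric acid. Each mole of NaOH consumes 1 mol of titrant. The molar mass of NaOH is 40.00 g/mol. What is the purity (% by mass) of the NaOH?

14.1%

n(HNO3) = 0.3829 x 0.02637 = 0.01010 mol.
n(NaOH) = 0.01010 / 1 = 0.01010 mol.
mass of NaOH = 0.01010 x 40.00 = 0.4039 g.
% purity = 0.4039 / 2.8719 x 100 = 14.1%.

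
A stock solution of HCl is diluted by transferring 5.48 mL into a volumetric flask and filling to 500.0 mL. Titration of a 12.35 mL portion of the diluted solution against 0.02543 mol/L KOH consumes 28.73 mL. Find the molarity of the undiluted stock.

5.40 M

n(KOH) = 0.02543 x 0.02873 = 0.0007306 mol.
n(HCl) in the aliquot = 0.0007306 mol.
[diluted HCl] = 0.0007306 / 0.01235 = 0.05916 M.
Dilution factor = 500.0/5.480 = 91.24, so [stock] = 0.05916 x 91.24 = 5.40 M.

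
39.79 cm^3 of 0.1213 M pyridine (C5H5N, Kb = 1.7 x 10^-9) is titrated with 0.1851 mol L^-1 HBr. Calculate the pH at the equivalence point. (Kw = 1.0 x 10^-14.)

3.18

n(C5H5N) = 0.1213 x 0.03979 = 0.004827 mol; V(HBr) at equivalence = 0.004827/0.1851 = 0.02608 L.
At equivalence the base is fully converted to C5H5NH+; total volume = 0.06587 L, so [C5H5NH+] = 0.004827/0.06587 = 0.07328 M.
Ka(C5H5NH+) = Kw/Kb = 1.0e-14 / 1.7 x 10^-9 = 5.88e-6.
[H^+] = sqrt(Ka x [C5H5NH+]) = sqrt(5.88e-6 x 0.07328) = 0.000657 M.
pH = -log(0.000657) = 3.18.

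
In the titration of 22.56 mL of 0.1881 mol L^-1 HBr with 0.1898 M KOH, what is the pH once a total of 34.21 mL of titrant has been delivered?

n(acid) = 0.1881 x 0.02256 = 0.004244 mol; n(KOH) added = 0.1898 x 0.03421 = 0.006493 mol.
Base is in excess by 0.006493 - 0.004244 = 0.002250 mol in a total volume of 0.05677 L.
[OH^-] = 0.002250/0.05677 = 0.03963 M, so pOH = 1.40 and pH = 14.00 - 1.40 = 12.60.

12.60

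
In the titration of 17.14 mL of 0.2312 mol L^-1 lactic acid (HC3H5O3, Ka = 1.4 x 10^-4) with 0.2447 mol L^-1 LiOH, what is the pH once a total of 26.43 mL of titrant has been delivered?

12.76

n(acid) = 0.2312 x 0.01714 = 0.003963 mol; n(LiOH) added = 0.2447 x 0.02643 = 0.006467 mol.
Base is in excess by 0.006467 - 0.003963 = 0.002505 mol in a total volume of 0.04357 L.
[OH^-] = 0.002505/0.04357 = 0.05749 M, so pOH = 1.24 and pH = 14.00 - 1.24 = 12.76.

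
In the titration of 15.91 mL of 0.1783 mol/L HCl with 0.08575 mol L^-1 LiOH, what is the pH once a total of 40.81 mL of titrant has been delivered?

12.07

n(acid) = 0.1783 x 0.01591 = 0.002837 mol; n(LiOH) added = 0.08575 x 0.04081 = 0.003499 mol.
Base is in excess by 0.003499 - 0.002837 = 0.0006627 mol in a total volume of 0.05672 L.
[OH^-] = 0.0006627/0.05672 = 0.01168 M, so pOH = 1.93 and pH = 14.00 - 1.93 = 12.07.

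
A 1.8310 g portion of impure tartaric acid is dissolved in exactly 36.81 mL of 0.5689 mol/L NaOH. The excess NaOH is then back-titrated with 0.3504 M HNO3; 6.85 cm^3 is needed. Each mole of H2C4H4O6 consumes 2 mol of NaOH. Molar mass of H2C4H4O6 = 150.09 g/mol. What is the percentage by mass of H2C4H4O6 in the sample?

76.0%

Total n(NaOH) added = 0.5689 x 0.03681 = 0.02094 mol.
n(HNO3) used = 0.3504 x 0.006850 = 0.002400 mol, which equals the excess n(NaOH).
So n(NaOH) consumed by the sample = 0.02094 - 0.002400 = 0.01854 mol.
n(H2C4H4O6) = 0.01854 / 2 = 0.009270 mol.
mass H2C4H4O6 = 0.009270 x 150.09 = 1.391 g, so %H2C4H4O6 = 1.391/1.8310 x 100 = 76.0%.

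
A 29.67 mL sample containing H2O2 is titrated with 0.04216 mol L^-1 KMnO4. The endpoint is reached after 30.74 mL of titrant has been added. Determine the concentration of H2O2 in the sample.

0.109 M

n(KMnO4) = 0.04216 x 0.03074 = 0.001296 mol.
From the balanced equation, 2 mol KMnO4 reacts with 5 mol H2O2, so n(H2O2) = 0.001296 x 5/2 = 0.003240 mol.
[H2O2] = 0.003240 / 0.02967 L = 0.109 M.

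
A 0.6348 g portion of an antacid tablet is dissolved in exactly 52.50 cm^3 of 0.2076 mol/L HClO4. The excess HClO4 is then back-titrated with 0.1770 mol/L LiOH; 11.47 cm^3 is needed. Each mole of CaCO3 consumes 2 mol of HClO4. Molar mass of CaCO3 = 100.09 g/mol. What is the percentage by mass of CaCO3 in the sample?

Total n(HClO4) added = 0.2076 x 0.05250 = 0.01090 mol.
n(LiOH) used = 0.1770 x 0.01147 = 0.002030 mol, which equals the excess n(HClO4).
So n(HClO4) consumed by the sample = 0.01090 - 0.002030 = 0.008869 mol.
n(CaCO3) = 0.008869 / 2 = 0.004434 mol.
mass CaCO3 = 0.004434 x 100.09 = 0.4438 g, so %CaCO3 = 0.4438/0.6348 x 100 = 69.9%.

69.9%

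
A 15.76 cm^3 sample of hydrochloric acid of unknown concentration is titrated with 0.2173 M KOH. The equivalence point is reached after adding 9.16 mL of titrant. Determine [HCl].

n(KOH) delivered = 0.2173 x 0.009160 = 0.001990 mol.
For a 1:1 reaction, n(HCl) = 0.001990 mol.
[HCl] = 0.001990 mol / 0.01576 L = 0.126 M.

0.126 M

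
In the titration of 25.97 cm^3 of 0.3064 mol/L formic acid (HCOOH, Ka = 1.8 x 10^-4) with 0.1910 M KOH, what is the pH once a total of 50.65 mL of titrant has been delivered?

12.35

n(acid) = 0.3064 x 0.02597 = 0.007957 mol; n(KOH) added = 0.1910 x 0.05065 = 0.009674 mol.
Base is in excess by 0.009674 - 0.007957 = 0.001717 mol in a total volume of 0.07662 L.
[OH^-] = 0.001717/0.07662 = 0.02241 M, so pOH = 1.65 and pH = 14.00 - 1.65 = 12.35.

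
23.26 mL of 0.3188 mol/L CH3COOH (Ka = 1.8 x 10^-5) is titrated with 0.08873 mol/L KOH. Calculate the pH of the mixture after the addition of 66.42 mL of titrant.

Initial n(CH3COOH) = 0.3188 x 0.02326 = 0.007415 mol.
n(KOH) added = 0.08873 x 0.06642 = 0.005893 mol, converting that many moles of CH3COOH to CH3COO-.
Remaining n(CH3COOH) = 0.001522 mol; n(CH3COO-) = 0.005893 mol.
By Henderson-Hasselbalch, pH = pKa + log([A^-]/[HA]) = 4.74 + log(0.005893/0.001522) = 4.74 + (+0.59) = 5.33.

5.33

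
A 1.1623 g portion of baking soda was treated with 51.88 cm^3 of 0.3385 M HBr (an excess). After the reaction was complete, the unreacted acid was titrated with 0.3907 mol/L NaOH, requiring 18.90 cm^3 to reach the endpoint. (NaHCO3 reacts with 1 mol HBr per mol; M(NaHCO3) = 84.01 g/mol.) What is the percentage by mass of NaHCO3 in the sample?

73.6%

Total n(HBr) added = 0.3385 x 0.05188 = 0.01756 mol.
n(NaOH) used = 0.3907 x 0.01890 = 0.007384 mol, which equals the excess n(HBr).
So n(HBr) consumed by the sample = 0.01756 - 0.007384 = 0.01018 mol.
n(NaHCO3) = 0.01018 / 1 = 0.01018 mol.
mass NaHCO3 = 0.01018 x 84.01 = 0.8550 g, so %NaHCO3 = 0.8550/1.1623 x 100 = 73.6%.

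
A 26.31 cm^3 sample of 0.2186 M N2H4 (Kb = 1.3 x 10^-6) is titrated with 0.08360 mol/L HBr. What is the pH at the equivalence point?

n(N2H4) = 0.2186 x 0.02631 = 0.005751 mol; V(HBr) at equivalence = 0.005751/0.08360 = 0.06880 L.
At equivalence the base is fully converted to N2H5+; total volume = 0.09511 L, so [N2H5+] = 0.005751/0.09511 = 0.06047 M.
Ka(N2H5+) = Kw/Kb = 1.0e-14 / 1.3 x 10^-6 = 7.69e-9.
[H^+] = sqrt(Ka x [N2H5+]) = sqrt(7.69e-9 x 0.06047) = 2.16e-5 M.
pH = -log(2.16e-5) = 4.67.

4.67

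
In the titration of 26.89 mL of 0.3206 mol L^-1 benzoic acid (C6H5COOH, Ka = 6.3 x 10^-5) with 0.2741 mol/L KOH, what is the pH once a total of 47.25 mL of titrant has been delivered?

12.77

n(acid) = 0.3206 x 0.02689 = 0.008621 mol; n(KOH) added = 0.2741 x 0.04725 = 0.01295 mol.
Base is in excess by 0.01295 - 0.008621 = 0.004330 mol in a total volume of 0.07414 L.
[OH^-] = 0.004330/0.07414 = 0.05841 M, so pOH = 1.23 and pH = 14.00 - 1.23 = 12.77.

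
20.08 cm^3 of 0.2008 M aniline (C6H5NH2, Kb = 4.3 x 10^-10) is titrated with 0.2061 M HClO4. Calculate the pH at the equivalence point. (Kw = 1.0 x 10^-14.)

n(C6H5NH2) = 0.2008 x 0.02008 = 0.004032 mol; V(HClO4) at equivalence = 0.004032/0.2061 = 0.01956 L.
At equivalence the base is fully converted to C6H5NH3+; total volume = 0.03964 L, so [C6H5NH3+] = 0.004032/0.03964 = 0.1017 M.
Ka(C6H5NH3+) = Kw/Kb = 1.0e-14 / 4.3 x 10^-10 = 2.33e-5.
[H^+] = sqrt(Ka x [C6H5NH3+]) = sqrt(2.33e-5 x 0.1017) = 0.00154 M.
pH = -log(0.00154) = 2.81.

2.81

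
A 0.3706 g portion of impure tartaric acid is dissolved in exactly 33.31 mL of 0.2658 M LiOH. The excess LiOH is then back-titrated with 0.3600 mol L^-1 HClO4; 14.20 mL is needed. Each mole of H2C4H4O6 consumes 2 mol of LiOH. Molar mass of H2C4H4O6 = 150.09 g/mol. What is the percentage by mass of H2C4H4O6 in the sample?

Total n(LiOH) added = 0.2658 x 0.03331 = 0.008854 mol.
n(HClO4) used = 0.3600 x 0.01420 = 0.005112 mol, which equals the excess n(LiOH).
So n(LiOH) consumed by the sample = 0.008854 - 0.005112 = 0.003742 mol.
n(H2C4H4O6) = 0.003742 / 2 = 0.001871 mol.
mass H2C4H4O6 = 0.001871 x 150.09 = 0.2808 g, so %H2C4H4O6 = 0.2808/0.3706 x 100 = 75.8%.

75.8%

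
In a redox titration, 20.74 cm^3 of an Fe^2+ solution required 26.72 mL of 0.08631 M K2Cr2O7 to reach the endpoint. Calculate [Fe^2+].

n(K2Cr2O7) = 0.08631 x 0.02672 = 0.002306 mol.
From the balanced equation, 1 mol K2Cr2O7 reacts with 6 mol Fe^2+, so n(Fe^2+) = 0.002306 x 6/1 = 0.01384 mol.
[Fe^2+] = 0.01384 / 0.02074 L = 0.667 M.

0.667 M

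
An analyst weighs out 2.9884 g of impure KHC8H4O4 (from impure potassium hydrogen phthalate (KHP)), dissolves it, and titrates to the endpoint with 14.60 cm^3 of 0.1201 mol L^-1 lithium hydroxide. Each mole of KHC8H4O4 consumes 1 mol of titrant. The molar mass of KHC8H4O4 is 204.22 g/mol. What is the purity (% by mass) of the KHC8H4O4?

12.0%

n(LiOH) = 0.1201 x 0.01460 = 0.001753 mol.
n(KHC8H4O4) = 0.001753 / 1 = 0.001753 mol.
mass of KHC8H4O4 = 0.001753 x 204.22 = 0.3581 g.
% purity = 0.3581 / 2.9884 x 100 = 12.0%.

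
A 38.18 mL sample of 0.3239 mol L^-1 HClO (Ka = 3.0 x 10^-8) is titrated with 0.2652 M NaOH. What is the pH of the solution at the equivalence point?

10.34

n(HClO) = 0.3239 x 0.03818 = 0.01237 mol; V(NaOH) at equivalence = 0.01237/0.2652 = 0.04663 L.
At equivalence all the acid is converted to ClO-; total volume = 0.03818 + 0.04663 = 0.08481 L, so [ClO-] = 0.01237/0.08481 = 0.1458 M.
Kb = Kw/Ka = 1.0e-14 / 3.0 x 10^-8 = 3.33e-7.
[OH^-] = sqrt(Kb x [ClO-]) = sqrt(3.33e-7 x 0.1458) = 0.000220 M.
pOH = 3.66, so pH = 14.00 - 3.66 = 10.34.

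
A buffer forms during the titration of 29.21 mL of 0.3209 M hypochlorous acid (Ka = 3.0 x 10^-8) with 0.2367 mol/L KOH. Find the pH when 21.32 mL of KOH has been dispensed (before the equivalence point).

7.59

Initial n(HClO) = 0.3209 x 0.02921 = 0.009373 mol.
n(KOH) added = 0.2367 x 0.02132 = 0.005046 mol, converting that many moles of HClO to ClO-.
Remaining n(HClO) = 0.004327 mol; n(ClO-) = 0.005046 mol.
By Henderson-Hasselbalch, pH = pKa + log([A^-]/[HA]) = 7.52 + log(0.005046/0.004327) = 7.52 + (+0.07) = 7.59.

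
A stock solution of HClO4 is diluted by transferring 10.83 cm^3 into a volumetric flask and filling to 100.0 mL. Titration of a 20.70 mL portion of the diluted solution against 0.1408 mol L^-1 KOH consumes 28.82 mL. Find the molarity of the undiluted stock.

n(KOH) = 0.1408 x 0.02882 = 0.004058 mol.
n(HClO4) in the aliquot = 0.004058 mol.
[diluted HClO4] = 0.004058 / 0.02070 = 0.1960 M.
Dilution factor = 100.0/10.83 = 9.234, so [stock] = 0.1960 x 9.234 = 1.81 M.

1.81 M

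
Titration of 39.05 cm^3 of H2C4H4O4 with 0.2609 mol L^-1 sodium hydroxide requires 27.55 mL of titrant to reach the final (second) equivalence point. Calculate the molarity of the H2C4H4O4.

n(NaOH) = 0.2609 x 0.02755 = 0.007188 mol.
At the final (second) equivalence point, 2 mol OH^- react per mol H2C4H4O4, so n(H2C4H4O4) = 0.007188 / 2 = 0.003594 mol.
[H2C4H4O4] = 0.003594 / 0.03905 L = 0.0920 M.

0.0920 M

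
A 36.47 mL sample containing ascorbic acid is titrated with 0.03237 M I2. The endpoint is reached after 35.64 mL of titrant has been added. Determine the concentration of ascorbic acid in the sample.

n(I2) = 0.03237 x 0.03564 = 0.001154 mol.
From the balanced equation, 1 mol I2 reacts with 1 mol ascorbic acid, so n(ascorbic acid) = 0.001154 x 1/1 = 0.001154 mol.
[ascorbic acid] = 0.001154 / 0.03647 L = 0.0316 M.

0.0316 M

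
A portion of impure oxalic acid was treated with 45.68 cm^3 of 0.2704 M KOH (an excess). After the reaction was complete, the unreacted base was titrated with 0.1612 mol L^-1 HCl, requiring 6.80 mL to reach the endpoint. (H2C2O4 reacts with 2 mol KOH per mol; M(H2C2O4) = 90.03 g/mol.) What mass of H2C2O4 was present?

0.507 g

Total n(KOH) added = 0.2704 x 0.04568 = 0.01235 mol.
n(HCl) used = 0.1612 x 0.006800 = 0.001096 mol, which equals the excess n(KOH).
So n(KOH) consumed by the sample = 0.01235 - 0.001096 = 0.01126 mol.
n(H2C2O4) = 0.01126 / 2 = 0.005628 mol.
mass = 0.005628 mol x 90.03 g/mol = 0.507 g.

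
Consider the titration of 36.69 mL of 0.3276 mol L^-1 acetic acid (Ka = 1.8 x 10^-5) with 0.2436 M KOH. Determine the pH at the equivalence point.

n(CH3COOH) = 0.3276 x 0.03669 = 0.01202 mol; V(KOH) at equivalence = 0.01202/0.2436 = 0.04934 L.
At equivalence all the acid is converted to CH3COO-; total volume = 0.03669 + 0.04934 = 0.08603 L, so [CH3COO-] = 0.01202/0.08603 = 0.1397 M.
Kb = Kw/Ka = 1.0e-14 / 1.8 x 10^-5 = 5.56e-10.
[OH^-] = sqrt(Kb x [CH3COO-]) = sqrt(5.56e-10 x 0.1397) = 8.81e-6 M.
pOH = 5.06, so pH = 14.00 - 5.06 = 8.94.

8.94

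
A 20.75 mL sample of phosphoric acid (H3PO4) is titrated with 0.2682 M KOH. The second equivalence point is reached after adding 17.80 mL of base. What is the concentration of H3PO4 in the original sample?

n(KOH) = 0.2682 x 0.01780 = 0.004774 mol.
At the second equivalence point, 2 mol OH^- react per mol H3PO4, so n(H3PO4) = 0.004774 / 2 = 0.002387 mol.
[H3PO4] = 0.002387 / 0.02075 L = 0.115 M.

0.115 M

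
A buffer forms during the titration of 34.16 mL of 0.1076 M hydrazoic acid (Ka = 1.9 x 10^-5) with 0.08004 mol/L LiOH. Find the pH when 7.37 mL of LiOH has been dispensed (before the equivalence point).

4.00

Initial n(HN3) = 0.1076 x 0.03416 = 0.003676 mol.
n(LiOH) added = 0.08004 x 0.007370 = 0.0005899 mol, converting that many moles of HN3 to N3-.
Remaining n(HN3) = 0.003086 mol; n(N3-) = 0.0005899 mol.
By Henderson-Hasselbalch, pH = pKa + log([A^-]/[HA]) = 4.72 + log(0.0005899/0.003086) = 4.72 + (-0.72) = 4.00.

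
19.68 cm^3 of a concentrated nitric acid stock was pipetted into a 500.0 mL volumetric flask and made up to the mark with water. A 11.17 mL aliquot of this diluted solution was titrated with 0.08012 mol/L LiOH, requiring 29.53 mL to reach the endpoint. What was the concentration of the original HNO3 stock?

5.38 M

n(LiOH) = 0.08012 x 0.02953 = 0.002366 mol.
n(HNO3) in the aliquot = 0.002366 mol.
[diluted HNO3] = 0.002366 / 0.01117 = 0.2118 M.
Dilution factor = 500.0/19.68 = 25.41, so [stock] = 0.2118 x 25.41 = 5.38 M.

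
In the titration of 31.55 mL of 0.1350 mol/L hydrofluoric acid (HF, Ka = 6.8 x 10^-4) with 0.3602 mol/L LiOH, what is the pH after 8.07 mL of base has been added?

Initial n(HF) = 0.1350 x 0.03155 = 0.004259 mol.
n(LiOH) added = 0.3602 x 0.008070 = 0.002907 mol, converting that many moles of HF to F-.
Remaining n(HF) = 0.001352 mol; n(F-) = 0.002907 mol.
By Henderson-Hasselbalch, pH = pKa + log([A^-]/[HA]) = 3.17 + log(0.002907/0.001352) = 3.17 + (+0.33) = 3.50.

3.50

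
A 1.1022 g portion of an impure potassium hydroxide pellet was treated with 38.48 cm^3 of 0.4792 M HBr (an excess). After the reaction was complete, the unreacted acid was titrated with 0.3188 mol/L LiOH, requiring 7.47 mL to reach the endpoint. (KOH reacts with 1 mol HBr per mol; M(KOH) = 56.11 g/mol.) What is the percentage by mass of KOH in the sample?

Total n(HBr) added = 0.4792 x 0.03848 = 0.01844 mol.
n(LiOH) used = 0.3188 x 0.007470 = 0.002381 mol, which equals the excess n(HBr).
So n(HBr) consumed by the sample = 0.01844 - 0.002381 = 0.01606 mol.
n(KOH) = 0.01606 / 1 = 0.01606 mol.
mass KOH = 0.01606 x 56.11 = 0.9010 g, so %KOH = 0.9010/1.1022 x 100 = 81.7%.

81.7%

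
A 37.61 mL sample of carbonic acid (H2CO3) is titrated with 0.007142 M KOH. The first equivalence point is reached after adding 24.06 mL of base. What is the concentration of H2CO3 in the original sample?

n(KOH) = 0.007142 x 0.02406 = 0.0001718 mol.
At the first equivalence point, 1 mol OH^- react per mol H2CO3, so n(H2CO3) = 0.0001718 / 1 = 0.0001718 mol.
[H2CO3] = 0.0001718 / 0.03761 L = 0.00457 M.

0.00457 M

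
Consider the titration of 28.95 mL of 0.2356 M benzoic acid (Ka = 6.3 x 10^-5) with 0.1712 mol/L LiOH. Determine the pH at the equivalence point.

n(C6H5COOH) = 0.2356 x 0.02895 = 0.006821 mol; V(LiOH) at equivalence = 0.006821/0.1712 = 0.03984 L.
At equivalence all the acid is converted to C6H5COO-; total volume = 0.02895 + 0.03984 = 0.06879 L, so [C6H5COO-] = 0.006821/0.06879 = 0.09915 M.
Kb = Kw/Ka = 1.0e-14 / 6.3 x 10^-5 = 1.59e-10.
[OH^-] = sqrt(Kb x [C6H5COO-]) = sqrt(1.59e-10 x 0.09915) = 3.97e-6 M.
pOH = 5.40, so pH = 14.00 - 5.40 = 8.60.

8.60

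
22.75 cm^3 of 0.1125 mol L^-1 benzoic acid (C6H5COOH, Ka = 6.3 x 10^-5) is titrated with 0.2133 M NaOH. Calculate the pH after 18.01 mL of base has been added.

12.50

n(acid) = 0.1125 x 0.02275 = 0.002559 mol; n(NaOH) added = 0.2133 x 0.01801 = 0.003842 mol.
Base is in excess by 0.003842 - 0.002559 = 0.001282 mol in a total volume of 0.04076 L.
[OH^-] = 0.001282/0.04076 = 0.03146 M, so pOH = 1.50 and pH = 14.00 - 1.50 = 12.50.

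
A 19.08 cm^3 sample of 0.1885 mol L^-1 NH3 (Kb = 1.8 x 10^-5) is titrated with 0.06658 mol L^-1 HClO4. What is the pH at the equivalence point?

n(NH3) = 0.1885 x 0.01908 = 0.003597 mol; V(HClO4) at equivalence = 0.003597/0.06658 = 0.05402 L.
At equivalence the base is fully converted to NH4+; total volume = 0.07310 L, so [NH4+] = 0.003597/0.07310 = 0.04920 M.
Ka(NH4+) = Kw/Kb = 1.0e-14 / 1.8 x 10^-5 = 5.56e-10.
[H^+] = sqrt(Ka x [NH4+]) = sqrt(5.56e-10 x 0.04920) = 5.23e-6 M.
pH = -log(5.23e-6) = 5.28.

5.28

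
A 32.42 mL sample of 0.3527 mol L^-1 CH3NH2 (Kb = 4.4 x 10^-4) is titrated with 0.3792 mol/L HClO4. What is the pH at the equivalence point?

n(CH3NH2) = 0.3527 x 0.03242 = 0.01143 mol; V(HClO4) at equivalence = 0.01143/0.3792 = 0.03015 L.
At equivalence the base is fully converted to CH3NH3+; total volume = 0.06257 L, so [CH3NH3+] = 0.01143/0.06257 = 0.1827 M.
Ka(CH3NH3+) = Kw/Kb = 1.0e-14 / 4.4 x 10^-4 = 2.27e-11.
[H^+] = sqrt(Ka x [CH3NH3+]) = sqrt(2.27e-11 x 0.1827) = 2.04e-6 M.
pH = -log(2.04e-6) = 5.69.

5.69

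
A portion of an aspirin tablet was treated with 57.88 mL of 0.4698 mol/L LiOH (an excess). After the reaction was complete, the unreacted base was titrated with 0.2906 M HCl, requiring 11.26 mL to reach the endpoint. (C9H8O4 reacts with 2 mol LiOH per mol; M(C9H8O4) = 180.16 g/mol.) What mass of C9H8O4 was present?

Total n(LiOH) added = 0.4698 x 0.05788 = 0.02719 mol.
n(HCl) used = 0.2906 x 0.01126 = 0.003272 mol, which equals the excess n(LiOH).
So n(LiOH) consumed by the sample = 0.02719 - 0.003272 = 0.02392 mol.
n(C9H8O4) = 0.02392 / 2 = 0.01196 mol.
mass = 0.01196 mol x 180.16 g/mol = 2.15 g.

2.15 g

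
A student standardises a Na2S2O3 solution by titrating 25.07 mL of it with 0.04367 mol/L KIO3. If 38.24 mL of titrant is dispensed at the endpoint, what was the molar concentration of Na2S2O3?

n(KIO3) = 0.04367 x 0.03824 = 0.001670 mol.
From the balanced equation, 1 mol KIO3 reacts with 6 mol Na2S2O3, so n(Na2S2O3) = 0.001670 x 6/1 = 0.01002 mol.
[Na2S2O3] = 0.01002 / 0.02507 L = 0.400 M.

0.400 M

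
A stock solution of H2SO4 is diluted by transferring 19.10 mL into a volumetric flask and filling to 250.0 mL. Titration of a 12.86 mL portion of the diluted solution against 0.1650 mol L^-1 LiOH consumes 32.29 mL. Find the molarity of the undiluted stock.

2.71 M

n(LiOH) = 0.1650 x 0.03229 = 0.005328 mol.
n(H2SO4) in the aliquot = 0.005328 x 1/2 = 0.002664 mol.
[diluted H2SO4] = 0.002664 / 0.01286 = 0.2071 M.
Dilution factor = 250.0/19.10 = 13.09, so [stock] = 0.2071 x 13.09 = 2.71 M.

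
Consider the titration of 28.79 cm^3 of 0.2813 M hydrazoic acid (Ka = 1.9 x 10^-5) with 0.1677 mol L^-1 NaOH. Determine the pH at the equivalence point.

8.87

n(HN3) = 0.2813 x 0.02879 = 0.008099 mol; V(NaOH) at equivalence = 0.008099/0.1677 = 0.04829 L.
At equivalence all the acid is converted to N3-; total volume = 0.02879 + 0.04829 = 0.07708 L, so [N3-] = 0.008099/0.07708 = 0.1051 M.
Kb = Kw/Ka = 1.0e-14 / 1.9 x 10^-5 = 5.26e-10.
[OH^-] = sqrt(Kb x [N3-]) = sqrt(5.26e-10 x 0.1051) = 7.44e-6 M.
pOH = 5.13, so pH = 14.00 - 5.13 = 8.87.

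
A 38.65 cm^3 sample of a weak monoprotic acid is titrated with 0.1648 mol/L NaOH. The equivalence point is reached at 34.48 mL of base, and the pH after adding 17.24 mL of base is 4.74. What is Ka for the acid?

1.8 x 10^-5

17.24 mL is half of the equivalence volume, so this is the half-equivalence point where [HA] = [A^-].
At half-equivalence pH = pKa, so pKa = 4.74.
Ka = 10^(-4.74) = 1.8 x 10^-5.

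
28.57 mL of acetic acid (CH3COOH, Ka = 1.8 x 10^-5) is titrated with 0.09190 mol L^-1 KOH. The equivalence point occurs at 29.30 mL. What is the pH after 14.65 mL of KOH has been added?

4.74

14.65 mL is exactly half the equivalence volume (29.30/2), i.e. the half-equivalence point.
There, n(HA) = n(A^-), so pH = pKa = -log(1.8 x 10^-5) = 4.74.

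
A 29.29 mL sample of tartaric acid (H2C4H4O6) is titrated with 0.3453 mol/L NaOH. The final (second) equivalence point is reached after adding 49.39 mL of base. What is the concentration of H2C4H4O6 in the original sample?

0.291 M

n(NaOH) = 0.3453 x 0.04939 = 0.01705 mol.
At the final (second) equivalence point, 2 mol OH^- react per mol H2C4H4O6, so n(H2C4H4O6) = 0.01705 / 2 = 0.008527 mol.
[H2C4H4O6] = 0.008527 / 0.02929 L = 0.291 M.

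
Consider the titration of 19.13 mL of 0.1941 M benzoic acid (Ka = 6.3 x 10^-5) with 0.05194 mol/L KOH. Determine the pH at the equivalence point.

n(C6H5COOH) = 0.1941 x 0.01913 = 0.003713 mol; V(KOH) at equivalence = 0.003713/0.05194 = 0.07149 L.
At equivalence all the acid is converted to C6H5COO-; total volume = 0.01913 + 0.07149 = 0.09062 L, so [C6H5COO-] = 0.003713/0.09062 = 0.04098 M.
Kb = Kw/Ka = 1.0e-14 / 6.3 x 10^-5 = 1.59e-10.
[OH^-] = sqrt(Kb x [C6H5COO-]) = sqrt(1.59e-10 x 0.04098) = 2.55e-6 M.
pOH = 5.59, so pH = 14.00 - 5.59 = 8.41.

8.41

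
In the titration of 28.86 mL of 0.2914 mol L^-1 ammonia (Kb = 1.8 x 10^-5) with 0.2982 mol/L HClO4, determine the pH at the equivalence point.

n(NH3) = 0.2914 x 0.02886 = 0.008410 mol; V(HClO4) at equivalence = 0.008410/0.2982 = 0.02820 L.
At equivalence the base is fully converted to NH4+; total volume = 0.05706 L, so [NH4+] = 0.008410/0.05706 = 0.1474 M.
Ka(NH4+) = Kw/Kb = 1.0e-14 / 1.8 x 10^-5 = 5.56e-10.
[H^+] = sqrt(Ka x [NH4+]) = sqrt(5.56e-10 x 0.1474) = 9.05e-6 M.
pH = -log(9.05e-6) = 5.04.

5.04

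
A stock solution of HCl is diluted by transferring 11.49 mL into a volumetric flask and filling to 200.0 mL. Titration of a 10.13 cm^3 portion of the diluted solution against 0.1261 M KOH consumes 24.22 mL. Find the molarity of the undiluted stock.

n(KOH) = 0.1261 x 0.02422 = 0.003054 mol.
n(HCl) in the aliquot = 0.003054 mol.
[diluted HCl] = 0.003054 / 0.01013 = 0.3015 M.
Dilution factor = 200.0/11.49 = 17.41, so [stock] = 0.3015 x 17.41 = 5.25 M.

5.25 M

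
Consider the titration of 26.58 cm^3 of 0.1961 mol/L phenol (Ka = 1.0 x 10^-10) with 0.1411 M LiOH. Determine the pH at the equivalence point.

11.46

n(C6H5OH) = 0.1961 x 0.02658 = 0.005212 mol; V(LiOH) at equivalence = 0.005212/0.1411 = 0.03694 L.
At equivalence all the acid is converted to C6H5O-; total volume = 0.02658 + 0.03694 = 0.06352 L, so [C6H5O-] = 0.005212/0.06352 = 0.08206 M.
Kb = Kw/Ka = 1.0e-14 / 1.0 x 10^-10 = 0.000100.
[OH^-] = sqrt(Kb x [C6H5O-]) = sqrt(0.000100 x 0.08206) = 0.00286 M.
pOH = 2.54, so pH = 14.00 - 2.54 = 11.46.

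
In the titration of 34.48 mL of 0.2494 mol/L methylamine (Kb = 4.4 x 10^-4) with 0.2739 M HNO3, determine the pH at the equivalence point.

n(CH3NH2) = 0.2494 x 0.03448 = 0.008599 mol; V(HNO3) at equivalence = 0.008599/0.2739 = 0.03140 L.
At equivalence the base is fully converted to CH3NH3+; total volume = 0.06588 L, so [CH3NH3+] = 0.008599/0.06588 = 0.1305 M.
Ka(CH3NH3+) = Kw/Kb = 1.0e-14 / 4.4 x 10^-4 = 2.27e-11.
[H^+] = sqrt(Ka x [CH3NH3+]) = sqrt(2.27e-11 x 0.1305) = 1.72e-6 M.
pH = -log(1.72e-6) = 5.76.

5.76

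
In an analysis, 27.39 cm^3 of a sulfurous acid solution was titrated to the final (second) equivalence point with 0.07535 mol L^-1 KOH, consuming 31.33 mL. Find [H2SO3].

n(KOH) = 0.07535 x 0.03133 = 0.002361 mol.
At the final (second) equivalence point, 2 mol OH^- react per mol H2SO3, so n(H2SO3) = 0.002361 / 2 = 0.001180 mol.
[H2SO3] = 0.001180 / 0.02739 L = 0.0431 M.

0.0431 M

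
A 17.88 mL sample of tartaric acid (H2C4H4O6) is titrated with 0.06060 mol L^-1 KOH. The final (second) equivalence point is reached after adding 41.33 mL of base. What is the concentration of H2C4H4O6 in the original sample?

0.0700 M

n(KOH) = 0.06060 x 0.04133 = 0.002505 mol.
At the final (second) equivalence point, 2 mol OH^- react per mol H2C4H4O6, so n(H2C4H4O6) = 0.002505 / 2 = 0.001252 mol.
[H2C4H4O6] = 0.001252 / 0.01788 L = 0.0700 M.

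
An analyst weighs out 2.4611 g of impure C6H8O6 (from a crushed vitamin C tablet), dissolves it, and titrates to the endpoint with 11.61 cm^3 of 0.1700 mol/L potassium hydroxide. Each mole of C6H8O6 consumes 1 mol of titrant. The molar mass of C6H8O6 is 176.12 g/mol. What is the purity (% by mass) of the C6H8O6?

n(KOH) = 0.1700 x 0.01161 = 0.001974 mol.
n(C6H8O6) = 0.001974 / 1 = 0.001974 mol.
mass of C6H8O6 = 0.001974 x 176.12 = 0.3476 g.
% purity = 0.3476 / 2.4611 x 100 = 14.1%.

14.1%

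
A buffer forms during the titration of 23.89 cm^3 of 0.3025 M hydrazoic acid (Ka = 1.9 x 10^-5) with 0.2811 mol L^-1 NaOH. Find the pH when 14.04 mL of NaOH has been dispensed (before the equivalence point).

4.80

Initial n(HN3) = 0.3025 x 0.02389 = 0.007227 mol.
n(NaOH) added = 0.2811 x 0.01404 = 0.003947 mol, converting that many moles of HN3 to N3-.
Remaining n(HN3) = 0.003280 mol; n(N3-) = 0.003947 mol.
By Henderson-Hasselbalch, pH = pKa + log([A^-]/[HA]) = 4.72 + log(0.003947/0.003280) = 4.72 + (+0.08) = 4.80.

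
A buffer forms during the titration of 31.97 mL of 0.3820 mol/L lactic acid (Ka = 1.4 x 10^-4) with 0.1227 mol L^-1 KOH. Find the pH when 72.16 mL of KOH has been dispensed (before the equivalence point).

4.27

Initial n(HC3H5O3) = 0.3820 x 0.03197 = 0.01221 mol.
n(KOH) added = 0.1227 x 0.07216 = 0.008854 mol, converting that many moles of HC3H5O3 to C3H5O3-.
Remaining n(HC3H5O3) = 0.003359 mol; n(C3H5O3-) = 0.008854 mol.
By Henderson-Hasselbalch, pH = pKa + log([A^-]/[HA]) = 3.85 + log(0.008854/0.003359) = 3.85 + (+0.42) = 4.27.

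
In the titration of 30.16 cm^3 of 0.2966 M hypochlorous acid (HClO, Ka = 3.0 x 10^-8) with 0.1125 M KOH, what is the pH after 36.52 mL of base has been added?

7.45

Initial n(HClO) = 0.2966 x 0.03016 = 0.008945 mol.
n(KOH) added = 0.1125 x 0.03652 = 0.004109 mol, converting that many moles of HClO to ClO-.
Remaining n(HClO) = 0.004837 mol; n(ClO-) = 0.004109 mol.
By Henderson-Hasselbalch, pH = pKa + log([A^-]/[HA]) = 7.52 + log(0.004109/0.004837) = 7.52 + (-0.07) = 7.45.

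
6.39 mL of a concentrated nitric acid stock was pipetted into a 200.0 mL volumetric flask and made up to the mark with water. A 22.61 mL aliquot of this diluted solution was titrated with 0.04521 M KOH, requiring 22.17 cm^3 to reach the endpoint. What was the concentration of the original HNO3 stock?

1.39 M

n(KOH) = 0.04521 x 0.02217 = 0.001002 mol.
n(HNO3) in the aliquot = 0.001002 mol.
[diluted HNO3] = 0.001002 / 0.02261 = 0.04433 M.
Dilution factor = 200.0/6.390 = 31.30, so [stock] = 0.04433 x 31.30 = 1.39 M.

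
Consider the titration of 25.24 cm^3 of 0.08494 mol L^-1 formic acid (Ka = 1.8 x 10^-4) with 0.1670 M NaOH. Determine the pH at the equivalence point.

8.25

n(HCOOH) = 0.08494 x 0.02524 = 0.002144 mol; V(NaOH) at equivalence = 0.002144/0.1670 = 0.01284 L.
At equivalence all the acid is converted to HCOO-; total volume = 0.02524 + 0.01284 = 0.03808 L, so [HCOO-] = 0.002144/0.03808 = 0.05630 M.
Kb = Kw/Ka = 1.0e-14 / 1.8 x 10^-4 = 5.56e-11.
[OH^-] = sqrt(Kb x [HCOO-]) = sqrt(5.56e-11 x 0.05630) = 1.77e-6 M.
pOH = 5.75, so pH = 14.00 - 5.75 = 8.25.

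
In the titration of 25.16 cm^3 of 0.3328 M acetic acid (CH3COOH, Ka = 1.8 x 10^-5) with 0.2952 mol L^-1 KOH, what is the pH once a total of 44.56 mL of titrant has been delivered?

12.84

n(acid) = 0.3328 x 0.02516 = 0.008373 mol; n(KOH) added = 0.2952 x 0.04456 = 0.01315 mol.
Base is in excess by 0.01315 - 0.008373 = 0.004781 mol in a total volume of 0.06972 L.
[OH^-] = 0.004781/0.06972 = 0.06857 M, so pOH = 1.16 and pH = 14.00 - 1.16 = 12.84.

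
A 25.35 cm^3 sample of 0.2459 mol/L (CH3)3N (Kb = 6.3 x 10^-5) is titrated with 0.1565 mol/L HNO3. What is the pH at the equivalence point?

5.41

n((CH3)3N) = 0.2459 x 0.02535 = 0.006234 mol; V(HNO3) at equivalence = 0.006234/0.1565 = 0.03983 L.
At equivalence the base is fully converted to (CH3)3NH+; total volume = 0.06518 L, so [(CH3)3NH+] = 0.006234/0.06518 = 0.09563 M.
Ka((CH3)3NH+) = Kw/Kb = 1.0e-14 / 6.3 x 10^-5 = 1.59e-10.
[H^+] = sqrt(Ka x [(CH3)3NH+]) = sqrt(1.59e-10 x 0.09563) = 3.90e-6 M.
pH = -log(3.90e-6) = 5.41.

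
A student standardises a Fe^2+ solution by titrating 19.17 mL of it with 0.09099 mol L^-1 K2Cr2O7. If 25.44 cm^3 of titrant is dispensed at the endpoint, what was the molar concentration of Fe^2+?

n(K2Cr2O7) = 0.09099 x 0.02544 = 0.002315 mol.
From the balanced equation, 1 mol K2Cr2O7 reacts with 6 mol Fe^2+, so n(Fe^2+) = 0.002315 x 6/1 = 0.01389 mol.
[Fe^2+] = 0.01389 / 0.01917 L = 0.725 M.

0.725 M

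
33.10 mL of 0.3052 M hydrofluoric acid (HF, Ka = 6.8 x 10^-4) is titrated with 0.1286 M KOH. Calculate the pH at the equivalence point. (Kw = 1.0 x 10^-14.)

8.06

n(HF) = 0.3052 x 0.03310 = 0.01010 mol; V(KOH) at equivalence = 0.01010/0.1286 = 0.07855 L.
At equivalence all the acid is converted to F-; total volume = 0.03310 + 0.07855 = 0.1117 L, so [F-] = 0.01010/0.1117 = 0.09048 M.
Kb = Kw/Ka = 1.0e-14 / 6.8 x 10^-4 = 1.47e-11.
[OH^-] = sqrt(Kb x [F-]) = sqrt(1.47e-11 x 0.09048) = 1.15e-6 M.
pOH = 5.94, so pH = 14.00 - 5.94 = 8.06.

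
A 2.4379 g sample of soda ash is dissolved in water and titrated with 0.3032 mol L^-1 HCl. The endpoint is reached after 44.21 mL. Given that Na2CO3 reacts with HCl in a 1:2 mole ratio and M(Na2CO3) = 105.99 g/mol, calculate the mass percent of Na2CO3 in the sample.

29.1%

n(HCl) = 0.3032 x 0.04421 = 0.01340 mol.
n(Na2CO3) = 0.01340 / 2 = 0.006702 mol.
mass of Na2CO3 = 0.006702 x 105.99 = 0.7104 g.
% purity = 0.7104 / 2.4379 x 100 = 29.1%.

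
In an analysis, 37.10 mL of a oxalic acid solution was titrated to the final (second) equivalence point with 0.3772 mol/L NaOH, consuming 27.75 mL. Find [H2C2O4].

0.141 M

n(NaOH) = 0.3772 x 0.02775 = 0.01047 mol.
At the final (second) equivalence point, 2 mol OH^- react per mol H2C2O4, so n(H2C2O4) = 0.01047 / 2 = 0.005234 mol.
[H2C2O4] = 0.005234 / 0.03710 L = 0.141 M.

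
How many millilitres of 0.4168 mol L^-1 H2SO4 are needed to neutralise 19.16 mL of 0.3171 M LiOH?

7.29 mL

n(LiOH) = 0.3171 mol/L x 0.01916 L = 0.006076 mol.
The neutralisation is 2 LiOH : 1 H2SO4, so n(H2SO4) = 0.006076 x 1/2 = 0.003038 mol.
V(H2SO4) = 0.003038 / 0.4168 = 0.007288 L = 7.29 mL.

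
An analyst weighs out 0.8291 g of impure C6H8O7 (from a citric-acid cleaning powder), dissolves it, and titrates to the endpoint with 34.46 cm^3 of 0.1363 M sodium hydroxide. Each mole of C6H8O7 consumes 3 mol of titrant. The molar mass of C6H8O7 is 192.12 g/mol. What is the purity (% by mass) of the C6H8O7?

n(NaOH) = 0.1363 x 0.03446 = 0.004697 mol.
n(C6H8O7) = 0.004697 / 3 = 0.001566 mol.
mass of C6H8O7 = 0.001566 x 192.12 = 0.3008 g.
% purity = 0.3008 / 0.8291 x 100 = 36.3%.

36.3%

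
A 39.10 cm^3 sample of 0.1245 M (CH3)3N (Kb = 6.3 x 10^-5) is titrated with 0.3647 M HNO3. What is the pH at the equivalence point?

n((CH3)3N) = 0.1245 x 0.03910 = 0.004868 mol; V(HNO3) at equivalence = 0.004868/0.3647 = 0.01335 L.
At equivalence the base is fully converted to (CH3)3NH+; total volume = 0.05245 L, so [(CH3)3NH+] = 0.004868/0.05245 = 0.09282 M.
Ka((CH3)3NH+) = Kw/Kb = 1.0e-14 / 6.3 x 10^-5 = 1.59e-10.
[H^+] = sqrt(Ka x [(CH3)3NH+]) = sqrt(1.59e-10 x 0.09282) = 3.84e-6 M.
pH = -log(3.84e-6) = 5.42.

5.42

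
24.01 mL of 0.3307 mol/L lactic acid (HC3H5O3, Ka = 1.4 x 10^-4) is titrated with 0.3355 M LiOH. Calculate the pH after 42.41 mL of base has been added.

12.98

n(acid) = 0.3307 x 0.02401 = 0.007940 mol; n(LiOH) added = 0.3355 x 0.04241 = 0.01423 mol.
Base is in excess by 0.01423 - 0.007940 = 0.006288 mol in a total volume of 0.06642 L.
[OH^-] = 0.006288/0.06642 = 0.09468 M, so pOH = 1.02 and pH = 14.00 - 1.02 = 12.98.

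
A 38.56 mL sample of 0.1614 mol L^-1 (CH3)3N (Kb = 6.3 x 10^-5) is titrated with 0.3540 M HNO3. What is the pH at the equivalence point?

n((CH3)3N) = 0.1614 x 0.03856 = 0.006224 mol; V(HNO3) at equivalence = 0.006224/0.3540 = 0.01758 L.
At equivalence the base is fully converted to (CH3)3NH+; total volume = 0.05614 L, so [(CH3)3NH+] = 0.006224/0.05614 = 0.1109 M.
Ka((CH3)3NH+) = Kw/Kb = 1.0e-14 / 6.3 x 10^-5 = 1.59e-10.
[H^+] = sqrt(Ka x [(CH3)3NH+]) = sqrt(1.59e-10 x 0.1109) = 4.19e-6 M.
pH = -log(4.19e-6) = 5.38.

5.38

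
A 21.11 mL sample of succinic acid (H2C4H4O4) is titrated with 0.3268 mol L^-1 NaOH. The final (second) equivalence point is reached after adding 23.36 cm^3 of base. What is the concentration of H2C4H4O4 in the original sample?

n(NaOH) = 0.3268 x 0.02336 = 0.007634 mol.
At the final (second) equivalence point, 2 mol OH^- react per mol H2C4H4O4, so n(H2C4H4O4) = 0.007634 / 2 = 0.003817 mol.
[H2C4H4O4] = 0.003817 / 0.02111 L = 0.181 M.

0.181 M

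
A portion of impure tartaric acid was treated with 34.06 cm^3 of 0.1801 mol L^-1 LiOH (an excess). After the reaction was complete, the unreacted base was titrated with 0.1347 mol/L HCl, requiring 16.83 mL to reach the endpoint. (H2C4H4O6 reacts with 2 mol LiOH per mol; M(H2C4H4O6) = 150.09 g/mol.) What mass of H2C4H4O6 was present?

Total n(LiOH) added = 0.1801 x 0.03406 = 0.006134 mol.
n(HCl) used = 0.1347 x 0.01683 = 0.002267 mol, which equals the excess n(LiOH).
So n(LiOH) consumed by the sample = 0.006134 - 0.002267 = 0.003867 mol.
n(H2C4H4O6) = 0.003867 / 2 = 0.001934 mol.
mass = 0.001934 mol x 150.09 g/mol = 0.290 g.

0.290 g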